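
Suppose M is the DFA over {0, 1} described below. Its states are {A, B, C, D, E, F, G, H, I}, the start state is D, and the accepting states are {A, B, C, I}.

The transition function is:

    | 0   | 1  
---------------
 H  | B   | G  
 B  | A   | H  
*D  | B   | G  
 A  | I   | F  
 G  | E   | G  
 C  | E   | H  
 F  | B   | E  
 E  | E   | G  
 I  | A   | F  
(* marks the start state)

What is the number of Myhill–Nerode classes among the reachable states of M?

Reachable states from the start: {A,B,D,E,F,G,H,I}. Unreachable: {C} — drop them.
Start with accepting vs non-accepting: {A,B,I} | {D,E,F,G,H}.
On input 0, block {D,E,F,G,H} splits into {D,F,H} and {E,G}.
The partition is now stable with 3 blocks: {A,B,I} | {D,F,H} | {E,G}.

3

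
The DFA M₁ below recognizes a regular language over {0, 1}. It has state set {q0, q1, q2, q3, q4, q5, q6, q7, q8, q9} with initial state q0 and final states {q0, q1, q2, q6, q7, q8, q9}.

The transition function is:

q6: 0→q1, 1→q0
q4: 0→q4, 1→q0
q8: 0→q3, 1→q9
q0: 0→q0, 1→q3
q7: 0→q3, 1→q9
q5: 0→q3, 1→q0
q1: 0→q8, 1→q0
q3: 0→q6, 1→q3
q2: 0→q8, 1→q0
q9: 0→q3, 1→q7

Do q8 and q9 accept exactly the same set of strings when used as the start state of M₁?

First remove the unreachable states {q2,q4,q5}; 7 states remain.
Start with accepting vs non-accepting: {q0,q1,q6,q7,q8,q9} | {q3}.
Refine {q0,q1,q6,q7,q8,q9} on symbol 0: members go to different blocks, giving {q0,q1,q6} and {q7,q8,q9}.
Refine {q0,q1,q6} on symbol 0: members go to different blocks, giving {q0,q6} and {q1}.
Split {q0,q6} by δ(·,0) → {q0} and {q6}.
No further refinement is possible. Final partition (5 blocks): {q0} | {q3} | {q7,q8,q9} | {q1} | {q6}.
q8 and q9 lie in the same block of the stable partition, so they are equivalent — no string distinguishes them.

Yes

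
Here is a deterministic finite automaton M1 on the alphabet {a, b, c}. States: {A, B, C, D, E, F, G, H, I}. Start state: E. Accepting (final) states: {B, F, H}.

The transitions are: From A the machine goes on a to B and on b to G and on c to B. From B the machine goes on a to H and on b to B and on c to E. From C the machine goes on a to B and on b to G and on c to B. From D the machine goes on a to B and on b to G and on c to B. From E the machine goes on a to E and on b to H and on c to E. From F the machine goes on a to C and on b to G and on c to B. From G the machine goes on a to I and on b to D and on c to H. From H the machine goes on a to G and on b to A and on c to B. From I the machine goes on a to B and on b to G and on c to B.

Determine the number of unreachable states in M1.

2

Starting at E and following transitions, the reachable set is {A, B, D, E, G, H, I}. That leaves C, F unreachable — 2 in total.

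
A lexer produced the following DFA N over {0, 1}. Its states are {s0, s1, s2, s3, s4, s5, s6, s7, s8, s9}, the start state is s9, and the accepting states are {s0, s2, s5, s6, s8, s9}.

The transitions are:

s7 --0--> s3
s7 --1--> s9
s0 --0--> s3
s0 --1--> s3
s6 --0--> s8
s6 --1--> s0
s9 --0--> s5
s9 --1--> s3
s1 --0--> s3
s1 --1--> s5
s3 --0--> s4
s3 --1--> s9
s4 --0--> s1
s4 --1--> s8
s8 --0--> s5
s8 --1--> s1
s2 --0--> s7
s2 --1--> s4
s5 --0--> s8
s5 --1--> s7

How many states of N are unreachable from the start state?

No path from s9 leads to s0, s2, s6; the other 7 states are all reachable.

3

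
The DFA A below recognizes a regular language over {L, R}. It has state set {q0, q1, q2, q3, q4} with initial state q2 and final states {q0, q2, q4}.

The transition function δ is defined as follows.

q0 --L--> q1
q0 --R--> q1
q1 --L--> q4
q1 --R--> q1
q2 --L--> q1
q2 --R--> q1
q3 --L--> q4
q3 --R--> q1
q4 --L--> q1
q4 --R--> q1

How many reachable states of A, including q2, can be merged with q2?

States {q0,q3} cannot be reached from the start state, so discard them.
P0 = {q2,q4} | {q1}.
No further refinement is possible. Final partition (2 blocks): {q2,q4} | {q1}.
The equivalence class containing q2 is {q2,q4}, of size 2.

2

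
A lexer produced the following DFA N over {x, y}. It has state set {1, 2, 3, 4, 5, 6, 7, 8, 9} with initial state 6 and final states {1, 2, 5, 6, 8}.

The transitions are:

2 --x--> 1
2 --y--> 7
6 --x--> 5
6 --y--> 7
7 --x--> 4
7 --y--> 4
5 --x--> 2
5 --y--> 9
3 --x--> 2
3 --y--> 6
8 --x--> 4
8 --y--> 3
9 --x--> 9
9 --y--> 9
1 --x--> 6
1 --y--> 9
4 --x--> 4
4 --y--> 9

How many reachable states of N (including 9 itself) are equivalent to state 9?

Reachable states from the start: {1,2,4,5,6,7,9}. Unreachable: {3,8} — drop them.
Start with accepting vs non-accepting: {1,2,5,6} | {4,7,9}.
Stable partition: {1,2,5,6} | {4,7,9} — 2 equivalence classes.
State 9 belongs to the block {4,7,9}, which has 3 states.

3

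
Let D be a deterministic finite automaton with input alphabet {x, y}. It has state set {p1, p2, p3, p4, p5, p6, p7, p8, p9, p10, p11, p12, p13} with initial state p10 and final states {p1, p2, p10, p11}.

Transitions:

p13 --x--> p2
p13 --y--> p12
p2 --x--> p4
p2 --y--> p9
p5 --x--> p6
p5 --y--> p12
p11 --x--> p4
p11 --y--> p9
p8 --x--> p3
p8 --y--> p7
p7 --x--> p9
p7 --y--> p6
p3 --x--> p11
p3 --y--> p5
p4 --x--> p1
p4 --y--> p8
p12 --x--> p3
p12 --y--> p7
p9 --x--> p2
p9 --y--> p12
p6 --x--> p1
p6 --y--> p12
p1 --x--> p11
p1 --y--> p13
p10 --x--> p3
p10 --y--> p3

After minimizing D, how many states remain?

9

P0 = {p1,p2,p10,p11} | {p3,p4,p5,p6,p7,p8,p9,p12,p13}.
Split {p1,p2,p10,p11} by δ(·,x) → {p2,p10,p11} and {p1}.
Refine {p3,p4,p5,p6,p7,p8,p9,p12,p13} on symbol x: members go to different blocks, giving {p5,p7,p8,p12} and {p3,p9,p13} and {p4,p6}.
Refine {p2,p10,p11} on symbol x: members go to different blocks, giving {p2,p11} and {p10}.
Refine {p5,p7,p8,p12} on symbol x: members go to different blocks, giving {p7,p8,p12} and {p5}.
Split {p7,p8,p12} by δ(·,y) → {p8,p12} and {p7}.
Split {p3,p9,p13} by δ(·,y) → {p9,p13} and {p3}.
The partition is now stable with 9 blocks: {p2,p11} | {p8,p12} | {p1} | {p9,p13} | {p4,p6} | {p10} | {p5} | {p7} | {p3}.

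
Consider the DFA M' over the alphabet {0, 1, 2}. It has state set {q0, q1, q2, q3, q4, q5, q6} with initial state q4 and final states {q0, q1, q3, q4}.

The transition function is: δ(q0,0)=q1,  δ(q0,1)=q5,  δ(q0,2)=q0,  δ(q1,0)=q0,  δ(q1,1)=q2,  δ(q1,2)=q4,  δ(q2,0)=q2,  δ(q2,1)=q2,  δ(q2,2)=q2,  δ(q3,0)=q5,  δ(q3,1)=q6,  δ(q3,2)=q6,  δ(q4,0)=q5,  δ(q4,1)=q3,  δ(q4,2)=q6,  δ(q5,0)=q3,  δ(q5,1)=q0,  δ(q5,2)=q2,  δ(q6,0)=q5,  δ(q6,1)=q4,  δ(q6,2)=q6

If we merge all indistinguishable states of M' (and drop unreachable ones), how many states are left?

Every state is reachable, so we keep all 7.
Start with accepting vs non-accepting: {q0,q1,q3,q4} | {q2,q5,q6}.
Refine {q0,q1,q3,q4} on symbol 0: members go to different blocks, giving {q0,q1} and {q3,q4}.
Split {q0,q1} by δ(·,2) → {q0} and {q1}.
Split {q2,q5,q6} by δ(·,0) → {q2,q6} and {q5}.
Refine {q2,q6} on symbol 0: members go to different blocks, giving {q2} and {q6}.
On input 1, block {q3,q4} splits into {q3} and {q4}.
No further refinement is possible. Final partition (7 blocks): {q0} | {q2} | {q3} | {q1} | {q5} | {q6} | {q4}.

7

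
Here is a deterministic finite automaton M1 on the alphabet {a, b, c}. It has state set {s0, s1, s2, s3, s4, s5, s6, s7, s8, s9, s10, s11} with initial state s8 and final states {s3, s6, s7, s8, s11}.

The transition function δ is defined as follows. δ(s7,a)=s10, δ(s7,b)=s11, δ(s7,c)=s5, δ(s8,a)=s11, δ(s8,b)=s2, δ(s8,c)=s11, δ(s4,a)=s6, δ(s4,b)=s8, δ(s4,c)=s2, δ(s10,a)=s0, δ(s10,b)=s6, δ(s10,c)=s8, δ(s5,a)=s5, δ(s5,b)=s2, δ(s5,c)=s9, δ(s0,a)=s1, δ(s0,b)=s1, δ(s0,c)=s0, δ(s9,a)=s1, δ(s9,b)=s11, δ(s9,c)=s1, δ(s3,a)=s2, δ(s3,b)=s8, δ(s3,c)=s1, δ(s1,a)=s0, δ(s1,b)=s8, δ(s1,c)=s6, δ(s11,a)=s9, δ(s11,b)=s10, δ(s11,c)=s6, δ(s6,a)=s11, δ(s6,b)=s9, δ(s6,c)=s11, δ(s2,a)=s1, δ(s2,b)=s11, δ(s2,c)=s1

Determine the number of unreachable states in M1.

4

Starting at s8 and following transitions, the reachable set is {s0, s1, s2, s6, s8, s9, s10, s11}. That leaves s3, s4, s5, s7 unreachable — 4 in total.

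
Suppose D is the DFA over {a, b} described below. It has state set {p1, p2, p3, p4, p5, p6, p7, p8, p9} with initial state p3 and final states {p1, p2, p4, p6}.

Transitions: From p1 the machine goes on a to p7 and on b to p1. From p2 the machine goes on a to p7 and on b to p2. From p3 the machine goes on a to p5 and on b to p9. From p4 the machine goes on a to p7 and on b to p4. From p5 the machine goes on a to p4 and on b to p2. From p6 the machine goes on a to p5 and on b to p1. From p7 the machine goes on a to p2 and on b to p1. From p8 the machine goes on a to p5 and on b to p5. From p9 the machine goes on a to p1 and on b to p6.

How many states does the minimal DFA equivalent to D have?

First remove the unreachable states {p8}; 8 states remain.
Start with accepting vs non-accepting: {p1,p2,p4,p6} | {p3,p5,p7,p9}.
Refine {p3,p5,p7,p9} on symbol a: members go to different blocks, giving {p5,p7,p9} and {p3}.
No further refinement is possible. Final partition (3 blocks): {p1,p2,p4,p6} | {p5,p7,p9} | {p3}.

3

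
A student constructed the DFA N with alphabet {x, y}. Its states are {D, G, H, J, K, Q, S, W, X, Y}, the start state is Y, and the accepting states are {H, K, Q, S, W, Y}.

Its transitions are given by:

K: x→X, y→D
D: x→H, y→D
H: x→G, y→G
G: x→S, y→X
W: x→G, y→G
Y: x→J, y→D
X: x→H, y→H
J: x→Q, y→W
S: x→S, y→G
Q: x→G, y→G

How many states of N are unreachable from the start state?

1

Starting at Y and following transitions, the reachable set is {D, G, H, J, Q, S, W, X, Y}. That leaves K unreachable — 1 in total.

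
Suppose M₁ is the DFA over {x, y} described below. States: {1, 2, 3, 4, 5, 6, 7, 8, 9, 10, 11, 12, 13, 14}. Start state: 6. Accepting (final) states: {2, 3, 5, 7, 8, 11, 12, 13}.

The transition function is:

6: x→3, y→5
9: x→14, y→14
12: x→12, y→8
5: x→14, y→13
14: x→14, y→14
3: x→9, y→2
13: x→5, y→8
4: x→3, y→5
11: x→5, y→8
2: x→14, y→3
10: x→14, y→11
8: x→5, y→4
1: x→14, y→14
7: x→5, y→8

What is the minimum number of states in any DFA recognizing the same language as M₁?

6

Reachable states from the start: {2,3,4,5,6,8,9,13,14}. Unreachable: {1,7,10,11,12} — drop them.
P0 = {2,3,5,8,13} | {4,6,9,14}.
On input x, block {2,3,5,8,13} splits into {2,3,5} and {8,13}.
Split {2,3,5} by δ(·,y) → {2,3} and {5}.
Refine {4,6,9,14} on symbol x: members go to different blocks, giving {4,6} and {9,14}.
Refine {8,13} on symbol y: members go to different blocks, giving {8} and {13}.
No further refinement is possible. Final partition (6 blocks): {2,3} | {4,6} | {8} | {5} | {9,14} | {13}.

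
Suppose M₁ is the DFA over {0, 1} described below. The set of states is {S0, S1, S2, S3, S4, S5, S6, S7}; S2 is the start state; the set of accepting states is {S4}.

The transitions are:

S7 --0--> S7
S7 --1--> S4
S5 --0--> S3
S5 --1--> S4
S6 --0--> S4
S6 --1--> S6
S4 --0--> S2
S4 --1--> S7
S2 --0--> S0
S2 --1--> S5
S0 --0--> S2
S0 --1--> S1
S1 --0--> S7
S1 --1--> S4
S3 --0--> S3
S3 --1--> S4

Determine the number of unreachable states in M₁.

BFS from S2 reaches {S0, S1, S2, S3, S4, S5, S7}; the 1 state(s) S6 are never visited.

1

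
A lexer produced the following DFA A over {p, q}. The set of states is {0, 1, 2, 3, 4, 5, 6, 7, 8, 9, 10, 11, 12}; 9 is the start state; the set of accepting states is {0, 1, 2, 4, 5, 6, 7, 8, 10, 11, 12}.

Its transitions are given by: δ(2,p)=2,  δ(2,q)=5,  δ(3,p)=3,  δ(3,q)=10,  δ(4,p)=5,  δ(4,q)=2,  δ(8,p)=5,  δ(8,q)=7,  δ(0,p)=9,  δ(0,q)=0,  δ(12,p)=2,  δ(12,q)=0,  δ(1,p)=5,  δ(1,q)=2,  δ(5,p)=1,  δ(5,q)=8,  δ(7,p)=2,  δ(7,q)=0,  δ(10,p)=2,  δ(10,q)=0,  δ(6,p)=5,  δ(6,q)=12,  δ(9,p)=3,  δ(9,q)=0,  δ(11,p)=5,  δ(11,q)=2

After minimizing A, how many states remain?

States {4,6,11,12} cannot be reached from the start state, so discard them.
Initial partition by acceptance: {0,1,2,5,7,8,10} | {3,9}.
Refine {0,1,2,5,7,8,10} on symbol p: members go to different blocks, giving {1,2,5,7,8,10} and {0}.
Refine {1,2,5,7,8,10} on symbol q: members go to different blocks, giving {1,2,5,8} and {7,10}.
Split {1,2,5,8} by δ(·,q) → {1,2,5} and {8}.
Split {1,2,5} by δ(·,q) → {1,2} and {5}.
Split {1,2} by δ(·,p) → {1} and {2}.
Refine {3,9} on symbol q: members go to different blocks, giving {3} and {9}.
Stable partition: {1} | {3} | {0} | {7,10} | {8} | {5} | {2} | {9} — 8 equivalence classes.

8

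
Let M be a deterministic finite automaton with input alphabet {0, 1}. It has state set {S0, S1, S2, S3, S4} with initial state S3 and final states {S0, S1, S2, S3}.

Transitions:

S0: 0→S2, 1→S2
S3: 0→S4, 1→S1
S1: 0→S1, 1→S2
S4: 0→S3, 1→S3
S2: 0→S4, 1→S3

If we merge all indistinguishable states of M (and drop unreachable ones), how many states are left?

Reachable states from the start: {S1,S2,S3,S4}. Unreachable: {S0} — drop them.
P0 = {S1,S2,S3} | {S4}.
Refine {S1,S2,S3} on symbol 0: members go to different blocks, giving {S2,S3} and {S1}.
Refine {S2,S3} on symbol 1: members go to different blocks, giving {S2} and {S3}.
Stable partition: {S2} | {S4} | {S1} | {S3} — 4 equivalence classes.

4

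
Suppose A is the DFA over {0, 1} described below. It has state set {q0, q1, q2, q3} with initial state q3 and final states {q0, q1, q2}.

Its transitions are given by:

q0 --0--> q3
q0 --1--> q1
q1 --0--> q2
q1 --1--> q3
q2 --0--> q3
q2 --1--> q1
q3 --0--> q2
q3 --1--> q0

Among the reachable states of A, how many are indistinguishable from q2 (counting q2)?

Every state is reachable, so we keep all 4.
P0 = {q0,q1,q2} | {q3}.
Split {q0,q1,q2} by δ(·,0) → {q0,q2} and {q1}.
Stable partition: {q0,q2} | {q3} | {q1} — 3 equivalence classes.
State q2 belongs to the block {q0,q2}, which has 2 states.

2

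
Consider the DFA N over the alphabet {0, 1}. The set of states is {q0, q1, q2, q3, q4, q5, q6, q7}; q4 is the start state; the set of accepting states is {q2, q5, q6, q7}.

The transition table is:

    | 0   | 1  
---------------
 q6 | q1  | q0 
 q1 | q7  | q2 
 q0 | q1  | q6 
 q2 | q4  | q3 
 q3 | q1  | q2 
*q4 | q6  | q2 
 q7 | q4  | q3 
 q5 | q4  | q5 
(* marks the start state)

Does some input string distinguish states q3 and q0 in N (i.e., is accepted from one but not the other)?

First remove the unreachable states {q5}; 7 states remain.
P0 = {q2,q6,q7} | {q0,q1,q3,q4}.
On input 0, block {q0,q1,q3,q4} splits into {q0,q3} and {q1,q4}.
Stable partition: {q2,q6,q7} | {q0,q3} | {q1,q4} — 3 equivalence classes.
q3 and q0 lie in the same block of the stable partition, so they are equivalent — no string distinguishes them.

No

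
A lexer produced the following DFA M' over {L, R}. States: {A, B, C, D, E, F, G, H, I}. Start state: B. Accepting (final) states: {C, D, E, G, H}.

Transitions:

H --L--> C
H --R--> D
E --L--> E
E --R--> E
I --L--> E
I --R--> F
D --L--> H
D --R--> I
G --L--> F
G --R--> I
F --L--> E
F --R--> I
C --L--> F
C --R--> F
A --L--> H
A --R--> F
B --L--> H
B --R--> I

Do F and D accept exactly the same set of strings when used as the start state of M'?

First remove the unreachable states {A,G}; 7 states remain.
P0 = {C,D,E,H} | {B,F,I}.
Split {C,D,E,H} by δ(·,L) → {D,E,H} and {C}.
Refine {D,E,H} on symbol L: members go to different blocks, giving {D,E} and {H}.
Refine {D,E} on symbol L: members go to different blocks, giving {D} and {E}.
Refine {B,F,I} on symbol L: members go to different blocks, giving {F,I} and {B}.
The partition is now stable with 6 blocks: {D} | {F,I} | {C} | {H} | {E} | {B}.
F and D end up in different blocks, so they are distinguishable. For instance, the string 'ε' is accepted from only D.

No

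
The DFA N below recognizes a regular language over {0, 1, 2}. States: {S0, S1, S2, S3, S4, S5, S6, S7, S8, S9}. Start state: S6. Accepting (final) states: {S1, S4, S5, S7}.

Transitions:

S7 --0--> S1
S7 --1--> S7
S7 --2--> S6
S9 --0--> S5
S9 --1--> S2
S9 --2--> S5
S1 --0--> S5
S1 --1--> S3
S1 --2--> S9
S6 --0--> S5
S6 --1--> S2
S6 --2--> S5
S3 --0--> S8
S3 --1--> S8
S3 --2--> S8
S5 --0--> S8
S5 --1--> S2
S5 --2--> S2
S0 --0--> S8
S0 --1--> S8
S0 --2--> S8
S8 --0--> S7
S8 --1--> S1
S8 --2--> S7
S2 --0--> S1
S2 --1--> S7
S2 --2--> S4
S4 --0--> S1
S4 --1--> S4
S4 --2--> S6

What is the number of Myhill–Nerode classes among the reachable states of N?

7

First remove the unreachable states {S0}; 9 states remain.
Initial partition by acceptance: {S1,S4,S5,S7} | {S2,S3,S6,S8,S9}.
Split {S1,S4,S5,S7} by δ(·,0) → {S1,S4,S7} and {S5}.
Split {S1,S4,S7} by δ(·,0) → {S4,S7} and {S1}.
On input 0, block {S2,S3,S6,S8,S9} splits into {S6,S9} and {S2} and {S3} and {S8}.
No further refinement is possible. Final partition (7 blocks): {S4,S7} | {S6,S9} | {S5} | {S1} | {S2} | {S3} | {S8}.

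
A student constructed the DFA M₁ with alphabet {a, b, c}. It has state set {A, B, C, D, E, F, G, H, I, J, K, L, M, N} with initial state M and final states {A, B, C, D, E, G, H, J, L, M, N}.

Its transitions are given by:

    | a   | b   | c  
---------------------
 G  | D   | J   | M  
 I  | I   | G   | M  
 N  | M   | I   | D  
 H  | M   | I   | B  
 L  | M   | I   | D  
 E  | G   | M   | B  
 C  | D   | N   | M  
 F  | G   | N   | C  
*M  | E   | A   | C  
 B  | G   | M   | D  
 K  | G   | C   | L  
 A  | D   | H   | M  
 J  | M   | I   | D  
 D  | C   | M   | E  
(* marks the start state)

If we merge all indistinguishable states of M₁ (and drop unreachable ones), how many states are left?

5

First remove the unreachable states {F,K,L}; 11 states remain.
Initial partition by acceptance: {A,B,C,D,E,G,H,J,M,N} | {I}.
Split {A,B,C,D,E,G,H,J,M,N} by δ(·,b) → {A,B,C,D,E,G,M} and {H,J,N}.
On input b, block {A,B,C,D,E,G,M} splits into {B,D,E,M} and {A,C,G}.
On input a, block {B,D,E,M} splits into {B,D,E} and {M}.
The partition is now stable with 5 blocks: {B,D,E} | {I} | {H,J,N} | {A,C,G} | {M}.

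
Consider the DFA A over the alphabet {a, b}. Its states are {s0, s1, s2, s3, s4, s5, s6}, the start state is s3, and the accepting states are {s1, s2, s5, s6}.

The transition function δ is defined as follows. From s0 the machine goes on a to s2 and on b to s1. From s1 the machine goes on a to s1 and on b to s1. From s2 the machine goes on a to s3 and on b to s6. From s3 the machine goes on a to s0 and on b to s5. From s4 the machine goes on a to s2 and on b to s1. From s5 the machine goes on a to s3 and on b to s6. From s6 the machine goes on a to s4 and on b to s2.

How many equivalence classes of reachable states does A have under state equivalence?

Every state is reachable, so we keep all 7.
P0 = {s1,s2,s5,s6} | {s0,s3,s4}.
Split {s1,s2,s5,s6} by δ(·,a) → {s2,s5,s6} and {s1}.
Split {s0,s3,s4} by δ(·,a) → {s0,s4} and {s3}.
Refine {s2,s5,s6} on symbol a: members go to different blocks, giving {s2,s5} and {s6}.
The partition is now stable with 5 blocks: {s2,s5} | {s0,s4} | {s1} | {s3} | {s6}.

5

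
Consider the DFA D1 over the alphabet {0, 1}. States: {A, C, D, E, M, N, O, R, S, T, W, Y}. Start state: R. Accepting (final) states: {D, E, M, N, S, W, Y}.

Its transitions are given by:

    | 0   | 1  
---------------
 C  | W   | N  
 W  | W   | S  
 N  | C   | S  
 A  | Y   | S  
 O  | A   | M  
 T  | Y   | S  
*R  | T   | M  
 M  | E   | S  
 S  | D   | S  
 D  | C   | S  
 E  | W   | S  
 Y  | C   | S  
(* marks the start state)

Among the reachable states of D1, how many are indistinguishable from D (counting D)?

States {A,O} cannot be reached from the start state, so discard them.
Initial partition by acceptance: {D,E,M,N,S,W,Y} | {C,R,T}.
Refine {D,E,M,N,S,W,Y} on symbol 0: members go to different blocks, giving {E,M,S,W} and {D,N,Y}.
On input 0, block {E,M,S,W} splits into {E,M,W} and {S}.
Split {C,R,T} by δ(·,0) → {R} and {C} and {T}.
Stable partition: {E,M,W} | {R} | {D,N,Y} | {S} | {C} | {T} — 6 equivalence classes.
The equivalence class containing D is {D,N,Y}, of size 3.

3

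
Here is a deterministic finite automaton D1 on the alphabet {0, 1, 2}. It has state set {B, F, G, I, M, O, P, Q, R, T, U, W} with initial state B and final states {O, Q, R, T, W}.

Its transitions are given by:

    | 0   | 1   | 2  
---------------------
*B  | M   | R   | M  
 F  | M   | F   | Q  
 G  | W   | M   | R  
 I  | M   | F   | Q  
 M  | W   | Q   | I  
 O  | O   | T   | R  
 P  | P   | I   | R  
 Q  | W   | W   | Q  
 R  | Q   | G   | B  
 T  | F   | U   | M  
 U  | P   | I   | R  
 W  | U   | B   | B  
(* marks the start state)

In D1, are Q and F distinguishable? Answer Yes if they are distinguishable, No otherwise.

Yes

States {O,T} cannot be reached from the start state, so discard them.
Start with accepting vs non-accepting: {Q,R,W} | {B,F,G,I,M,P,U}.
Refine {Q,R,W} on symbol 0: members go to different blocks, giving {Q,R} and {W}.
Split {Q,R} by δ(·,0) → {R} and {Q}.
Refine {B,F,G,I,M,P,U} on symbol 0: members go to different blocks, giving {B,F,I,P,U} and {G,M}.
Split {B,F,I,P,U} by δ(·,0) → {B,F,I} and {P,U}.
Split {B,F,I} by δ(·,1) → {F,I} and {B}.
Split {G,M} by δ(·,1) → {M} and {G}.
No further refinement is possible. Final partition (8 blocks): {R} | {F,I} | {W} | {Q} | {M} | {P,U} | {B} | {G}.
Q and F end up in different blocks, so they are distinguishable. For instance, the string 'ε' is accepted from only Q.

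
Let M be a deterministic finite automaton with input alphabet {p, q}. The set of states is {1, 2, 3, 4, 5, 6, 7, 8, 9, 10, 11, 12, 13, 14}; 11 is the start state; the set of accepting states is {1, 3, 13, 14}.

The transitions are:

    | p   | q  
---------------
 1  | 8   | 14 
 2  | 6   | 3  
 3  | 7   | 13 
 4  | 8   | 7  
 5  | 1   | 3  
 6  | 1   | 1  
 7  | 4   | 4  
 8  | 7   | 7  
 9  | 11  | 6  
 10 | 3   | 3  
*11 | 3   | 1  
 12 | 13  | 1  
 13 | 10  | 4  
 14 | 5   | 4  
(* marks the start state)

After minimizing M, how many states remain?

Reachable states from the start: {1,3,4,5,7,8,10,11,13,14}. Unreachable: {2,6,9,12} — drop them.
P0 = {1,3,13,14} | {4,5,7,8,10,11}.
On input q, block {1,3,13,14} splits into {1,3} and {13,14}.
On input p, block {4,5,7,8,10,11} splits into {4,7,8} and {5,10,11}.
The partition is now stable with 4 blocks: {1,3} | {4,7,8} | {13,14} | {5,10,11}.

4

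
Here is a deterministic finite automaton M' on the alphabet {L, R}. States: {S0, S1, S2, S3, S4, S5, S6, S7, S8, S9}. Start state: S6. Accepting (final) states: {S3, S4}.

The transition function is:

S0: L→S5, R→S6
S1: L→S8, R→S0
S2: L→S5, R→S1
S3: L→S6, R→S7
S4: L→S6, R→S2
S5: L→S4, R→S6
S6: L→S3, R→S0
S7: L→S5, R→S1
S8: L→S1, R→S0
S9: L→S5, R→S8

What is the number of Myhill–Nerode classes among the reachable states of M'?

States {S9} cannot be reached from the start state, so discard them.
P0 = {S3,S4} | {S0,S1,S2,S5,S6,S7,S8}.
Split {S0,S1,S2,S5,S6,S7,S8} by δ(·,L) → {S0,S1,S2,S7,S8} and {S5,S6}.
Refine {S0,S1,S2,S7,S8} on symbol L: members go to different blocks, giving {S0,S2,S7} and {S1,S8}.
Refine {S0,S2,S7} on symbol R: members go to different blocks, giving {S2,S7} and {S0}.
Split {S5,S6} by δ(·,R) → {S5} and {S6}.
The partition is now stable with 6 blocks: {S3,S4} | {S2,S7} | {S5} | {S1,S8} | {S0} | {S6}.

6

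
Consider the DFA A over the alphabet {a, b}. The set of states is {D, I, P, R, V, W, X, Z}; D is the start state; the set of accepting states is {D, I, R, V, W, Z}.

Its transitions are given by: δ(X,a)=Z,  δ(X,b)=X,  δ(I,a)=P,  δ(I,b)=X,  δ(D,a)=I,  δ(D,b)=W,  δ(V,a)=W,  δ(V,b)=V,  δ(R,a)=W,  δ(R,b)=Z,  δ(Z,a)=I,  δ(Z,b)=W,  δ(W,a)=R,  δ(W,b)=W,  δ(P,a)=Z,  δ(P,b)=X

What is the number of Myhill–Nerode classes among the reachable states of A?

5

Reachable states from the start: {D,I,P,R,W,X,Z}. Unreachable: {V} — drop them.
Start with accepting vs non-accepting: {D,I,R,W,Z} | {P,X}.
Refine {D,I,R,W,Z} on symbol a: members go to different blocks, giving {D,R,W,Z} and {I}.
On input a, block {D,R,W,Z} splits into {D,Z} and {R,W}.
Split {R,W} by δ(·,b) → {R} and {W}.
Stable partition: {D,Z} | {P,X} | {I} | {R} | {W} — 5 equivalence classes.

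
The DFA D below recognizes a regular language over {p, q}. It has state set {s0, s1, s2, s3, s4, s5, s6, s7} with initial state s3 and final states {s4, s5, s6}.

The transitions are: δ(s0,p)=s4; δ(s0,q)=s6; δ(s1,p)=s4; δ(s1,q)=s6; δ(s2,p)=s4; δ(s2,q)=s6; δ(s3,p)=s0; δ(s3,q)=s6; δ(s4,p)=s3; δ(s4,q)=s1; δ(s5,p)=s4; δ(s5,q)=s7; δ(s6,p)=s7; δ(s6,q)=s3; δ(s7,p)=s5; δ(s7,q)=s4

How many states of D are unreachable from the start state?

No path from s3 leads to s2; the other 7 states are all reachable.

1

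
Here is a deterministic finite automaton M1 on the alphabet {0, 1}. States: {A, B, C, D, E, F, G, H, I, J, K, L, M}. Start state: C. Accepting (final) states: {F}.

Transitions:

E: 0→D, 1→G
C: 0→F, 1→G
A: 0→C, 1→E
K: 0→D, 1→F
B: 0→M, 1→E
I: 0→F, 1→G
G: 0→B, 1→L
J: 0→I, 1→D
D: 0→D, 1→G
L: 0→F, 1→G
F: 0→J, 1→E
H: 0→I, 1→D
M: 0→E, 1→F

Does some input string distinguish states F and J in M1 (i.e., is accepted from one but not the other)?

Yes

States {A,H,K} cannot be reached from the start state, so discard them.
P0 = {F} | {B,C,D,E,G,I,J,L,M}.
On input 0, block {B,C,D,E,G,I,J,L,M} splits into {B,D,E,G,J,M} and {C,I,L}.
On input 0, block {B,D,E,G,J,M} splits into {B,D,E,G,M} and {J}.
On input 1, block {B,D,E,G,M} splits into {B,D,E} and {G} and {M}.
On input 0, block {B,D,E} splits into {D,E} and {B}.
The partition is now stable with 7 blocks: {F} | {D,E} | {C,I,L} | {J} | {G} | {M} | {B}.
F and J end up in different blocks, so they are distinguishable. For instance, the string 'ε' is accepted from only F.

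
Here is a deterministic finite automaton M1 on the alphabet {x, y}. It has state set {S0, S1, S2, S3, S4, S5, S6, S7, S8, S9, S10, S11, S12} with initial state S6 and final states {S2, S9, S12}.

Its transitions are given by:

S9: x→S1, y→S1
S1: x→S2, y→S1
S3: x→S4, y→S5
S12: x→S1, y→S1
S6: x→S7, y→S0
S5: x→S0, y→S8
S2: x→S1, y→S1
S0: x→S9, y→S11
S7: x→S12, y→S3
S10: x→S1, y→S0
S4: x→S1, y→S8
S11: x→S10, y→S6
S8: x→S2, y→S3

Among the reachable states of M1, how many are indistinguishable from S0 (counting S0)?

All states are reachable from the start state.
Initial partition by acceptance: {S2,S9,S12} | {S0,S1,S3,S4,S5,S6,S7,S8,S10,S11}.
Split {S0,S1,S3,S4,S5,S6,S7,S8,S10,S11} by δ(·,x) → {S3,S4,S5,S6,S10,S11} and {S0,S1,S7,S8}.
Split {S3,S4,S5,S6,S10,S11} by δ(·,x) → {S4,S5,S6,S10} and {S3,S11}.
Refine {S0,S1,S7,S8} on symbol y: members go to different blocks, giving {S0,S7,S8} and {S1}.
Split {S4,S5,S6,S10} by δ(·,x) → {S4,S10} and {S5,S6}.
The partition is now stable with 6 blocks: {S2,S9,S12} | {S4,S10} | {S0,S7,S8} | {S3,S11} | {S1} | {S5,S6}.
State S0 belongs to the block {S0,S7,S8}, which has 3 states.

3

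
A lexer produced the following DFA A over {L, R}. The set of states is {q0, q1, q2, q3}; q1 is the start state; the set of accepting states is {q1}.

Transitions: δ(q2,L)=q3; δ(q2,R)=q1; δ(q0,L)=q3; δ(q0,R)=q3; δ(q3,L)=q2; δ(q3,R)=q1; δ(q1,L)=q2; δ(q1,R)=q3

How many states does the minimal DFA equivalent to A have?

2

First remove the unreachable states {q0}; 3 states remain.
Start with accepting vs non-accepting: {q1} | {q2,q3}.
No further refinement is possible. Final partition (2 blocks): {q1} | {q2,q3}.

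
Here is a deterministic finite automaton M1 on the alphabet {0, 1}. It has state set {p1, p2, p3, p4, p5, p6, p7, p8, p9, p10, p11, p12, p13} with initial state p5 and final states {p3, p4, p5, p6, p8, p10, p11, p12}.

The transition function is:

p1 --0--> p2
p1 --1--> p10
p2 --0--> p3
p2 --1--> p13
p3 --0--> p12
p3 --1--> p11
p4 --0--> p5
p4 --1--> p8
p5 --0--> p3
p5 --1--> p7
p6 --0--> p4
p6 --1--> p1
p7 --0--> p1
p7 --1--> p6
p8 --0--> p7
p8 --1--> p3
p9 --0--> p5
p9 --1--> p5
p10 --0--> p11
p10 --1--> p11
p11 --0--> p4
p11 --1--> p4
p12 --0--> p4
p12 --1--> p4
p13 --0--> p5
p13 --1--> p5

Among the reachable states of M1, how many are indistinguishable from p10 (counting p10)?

Reachable states from the start: {p1,p2,p3,p4,p5,p6,p7,p8,p10,p11,p12,p13}. Unreachable: {p9} — drop them.
P0 = {p3,p4,p5,p6,p8,p10,p11,p12} | {p1,p2,p7,p13}.
On input 0, block {p3,p4,p5,p6,p8,p10,p11,p12} splits into {p3,p4,p5,p6,p10,p11,p12} and {p8}.
Split {p3,p4,p5,p6,p10,p11,p12} by δ(·,1) → {p3,p10,p11,p12} and {p5,p6} and {p4}.
Refine {p3,p10,p11,p12} on symbol 0: members go to different blocks, giving {p3,p10} and {p11,p12}.
On input 0, block {p1,p2,p7,p13} splits into {p1,p7} and {p2} and {p13}.
Refine {p1,p7} on symbol 0: members go to different blocks, giving {p1} and {p7}.
Split {p5,p6} by δ(·,0) → {p5} and {p6}.
Stable partition: {p3,p10} | {p1} | {p8} | {p5} | {p4} | {p11,p12} | {p2} | {p13} | {p7} | {p6} — 10 equivalence classes.
The equivalence class containing p10 is {p3,p10}, of size 2.

2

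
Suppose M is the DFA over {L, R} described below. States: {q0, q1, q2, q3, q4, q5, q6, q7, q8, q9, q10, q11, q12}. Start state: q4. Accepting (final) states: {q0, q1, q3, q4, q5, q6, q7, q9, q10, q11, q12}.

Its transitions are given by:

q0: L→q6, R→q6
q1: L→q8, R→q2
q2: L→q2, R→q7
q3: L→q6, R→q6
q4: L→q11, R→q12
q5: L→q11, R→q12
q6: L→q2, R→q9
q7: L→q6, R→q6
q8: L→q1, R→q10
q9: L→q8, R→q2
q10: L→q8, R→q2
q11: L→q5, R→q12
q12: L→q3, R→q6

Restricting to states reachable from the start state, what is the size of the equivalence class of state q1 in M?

States {q0} cannot be reached from the start state, so discard them.
P0 = {q1,q3,q4,q5,q6,q7,q9,q10,q11,q12} | {q2,q8}.
Refine {q1,q3,q4,q5,q6,q7,q9,q10,q11,q12} on symbol L: members go to different blocks, giving {q3,q4,q5,q7,q11,q12} and {q1,q6,q9,q10}.
Refine {q3,q4,q5,q7,q11,q12} on symbol L: members go to different blocks, giving {q4,q5,q11,q12} and {q3,q7}.
Split {q4,q5,q11,q12} by δ(·,L) → {q4,q5,q11} and {q12}.
Split {q2,q8} by δ(·,L) → {q2} and {q8}.
Split {q1,q6,q9,q10} by δ(·,L) → {q1,q9,q10} and {q6}.
No further refinement is possible. Final partition (7 blocks): {q4,q5,q11} | {q2} | {q1,q9,q10} | {q3,q7} | {q12} | {q8} | {q6}.
State q1 belongs to the block {q1,q9,q10}, which has 3 states.

3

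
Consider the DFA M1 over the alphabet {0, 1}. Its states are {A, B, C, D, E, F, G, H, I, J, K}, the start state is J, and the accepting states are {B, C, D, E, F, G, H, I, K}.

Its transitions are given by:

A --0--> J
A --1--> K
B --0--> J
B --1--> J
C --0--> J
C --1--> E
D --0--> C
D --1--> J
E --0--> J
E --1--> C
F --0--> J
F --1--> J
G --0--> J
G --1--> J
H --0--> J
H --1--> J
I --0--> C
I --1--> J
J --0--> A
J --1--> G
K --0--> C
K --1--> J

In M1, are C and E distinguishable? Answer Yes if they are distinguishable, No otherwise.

No

States {B,D,F,H,I} cannot be reached from the start state, so discard them.
Start with accepting vs non-accepting: {C,E,G,K} | {A,J}.
Refine {C,E,G,K} on symbol 0: members go to different blocks, giving {C,E,G} and {K}.
Split {C,E,G} by δ(·,1) → {C,E} and {G}.
Refine {A,J} on symbol 1: members go to different blocks, giving {A} and {J}.
The partition is now stable with 5 blocks: {C,E} | {A} | {K} | {G} | {J}.
C and E lie in the same block of the stable partition, so they are equivalent — no string distinguishes them.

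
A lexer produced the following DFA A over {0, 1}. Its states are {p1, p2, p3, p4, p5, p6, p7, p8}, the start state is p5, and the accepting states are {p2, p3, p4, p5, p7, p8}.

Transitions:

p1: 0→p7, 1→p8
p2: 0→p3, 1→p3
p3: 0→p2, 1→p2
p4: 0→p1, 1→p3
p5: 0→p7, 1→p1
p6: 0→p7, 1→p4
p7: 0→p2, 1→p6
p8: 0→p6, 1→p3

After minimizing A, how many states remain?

5

All states are reachable from the start state.
P0 = {p2,p3,p4,p5,p7,p8} | {p1,p6}.
Refine {p2,p3,p4,p5,p7,p8} on symbol 0: members go to different blocks, giving {p2,p3,p5,p7} and {p4,p8}.
Refine {p2,p3,p5,p7} on symbol 1: members go to different blocks, giving {p2,p3} and {p5,p7}.
On input 0, block {p5,p7} splits into {p5} and {p7}.
The partition is now stable with 5 blocks: {p2,p3} | {p1,p6} | {p4,p8} | {p5} | {p7}.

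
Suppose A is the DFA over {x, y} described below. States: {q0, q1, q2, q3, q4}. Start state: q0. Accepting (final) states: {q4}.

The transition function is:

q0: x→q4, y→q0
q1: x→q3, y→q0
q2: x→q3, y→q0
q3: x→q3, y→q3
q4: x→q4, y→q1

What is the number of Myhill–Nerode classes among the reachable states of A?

4

First remove the unreachable states {q2}; 4 states remain.
Start with accepting vs non-accepting: {q4} | {q0,q1,q3}.
Refine {q0,q1,q3} on symbol x: members go to different blocks, giving {q1,q3} and {q0}.
On input y, block {q1,q3} splits into {q1} and {q3}.
The partition is now stable with 4 blocks: {q4} | {q1} | {q0} | {q3}.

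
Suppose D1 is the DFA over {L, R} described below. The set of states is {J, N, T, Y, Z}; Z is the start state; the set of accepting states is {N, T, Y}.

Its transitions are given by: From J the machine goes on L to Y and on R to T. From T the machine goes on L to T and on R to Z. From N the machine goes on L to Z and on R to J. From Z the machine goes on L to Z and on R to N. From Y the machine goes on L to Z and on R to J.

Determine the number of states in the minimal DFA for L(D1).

4

Start with accepting vs non-accepting: {N,T,Y} | {J,Z}.
Split {N,T,Y} by δ(·,L) → {N,Y} and {T}.
On input L, block {J,Z} splits into {J} and {Z}.
Stable partition: {N,Y} | {J} | {T} | {Z} — 4 equivalence classes.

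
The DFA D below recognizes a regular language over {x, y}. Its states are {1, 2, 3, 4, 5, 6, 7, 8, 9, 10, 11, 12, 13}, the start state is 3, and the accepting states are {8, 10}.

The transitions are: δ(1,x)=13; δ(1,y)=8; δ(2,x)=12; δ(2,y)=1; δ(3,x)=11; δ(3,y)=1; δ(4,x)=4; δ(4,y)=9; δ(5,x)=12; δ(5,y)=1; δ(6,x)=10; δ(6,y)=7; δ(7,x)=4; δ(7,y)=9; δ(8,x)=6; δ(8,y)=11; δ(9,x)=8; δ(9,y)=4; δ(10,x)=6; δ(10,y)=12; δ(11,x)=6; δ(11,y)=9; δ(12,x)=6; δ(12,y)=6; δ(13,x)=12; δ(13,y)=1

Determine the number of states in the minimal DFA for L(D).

6

States {2,5} cannot be reached from the start state, so discard them.
P0 = {8,10} | {1,3,4,6,7,9,11,12,13}.
Split {1,3,4,6,7,9,11,12,13} by δ(·,x) → {1,3,4,7,11,12,13} and {6,9}.
Refine {1,3,4,7,11,12,13} on symbol x: members go to different blocks, giving {1,3,4,7,13} and {11,12}.
On input x, block {1,3,4,7,13} splits into {1,4,7} and {3,13}.
On input x, block {1,4,7} splits into {4,7} and {1}.
No further refinement is possible. Final partition (6 blocks): {8,10} | {4,7} | {6,9} | {11,12} | {3,13} | {1}.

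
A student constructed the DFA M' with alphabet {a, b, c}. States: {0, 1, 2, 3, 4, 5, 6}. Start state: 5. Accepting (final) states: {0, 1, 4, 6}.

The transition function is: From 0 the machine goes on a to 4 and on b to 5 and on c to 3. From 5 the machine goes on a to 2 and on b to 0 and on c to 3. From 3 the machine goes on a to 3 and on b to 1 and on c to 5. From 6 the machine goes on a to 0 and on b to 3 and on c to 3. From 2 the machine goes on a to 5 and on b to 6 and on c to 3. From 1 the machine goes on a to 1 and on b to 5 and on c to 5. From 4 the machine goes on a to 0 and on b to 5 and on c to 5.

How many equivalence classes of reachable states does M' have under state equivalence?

Start with accepting vs non-accepting: {0,1,4,6} | {2,3,5}.
The partition is now stable with 2 blocks: {0,1,4,6} | {2,3,5}.

2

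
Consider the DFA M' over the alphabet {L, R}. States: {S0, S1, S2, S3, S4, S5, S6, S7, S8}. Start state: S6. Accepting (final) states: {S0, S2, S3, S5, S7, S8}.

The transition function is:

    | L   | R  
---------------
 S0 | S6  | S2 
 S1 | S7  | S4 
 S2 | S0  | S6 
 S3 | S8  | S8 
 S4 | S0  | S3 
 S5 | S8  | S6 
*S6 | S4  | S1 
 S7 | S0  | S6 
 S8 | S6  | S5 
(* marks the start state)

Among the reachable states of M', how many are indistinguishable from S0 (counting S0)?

Start with accepting vs non-accepting: {S0,S2,S3,S5,S7,S8} | {S1,S4,S6}.
Refine {S0,S2,S3,S5,S7,S8} on symbol L: members go to different blocks, giving {S2,S3,S5,S7} and {S0,S8}.
Split {S2,S3,S5,S7} by δ(·,R) → {S2,S5,S7} and {S3}.
Split {S1,S4,S6} by δ(·,L) → {S1} and {S4} and {S6}.
Stable partition: {S2,S5,S7} | {S1} | {S0,S8} | {S3} | {S4} | {S6} — 6 equivalence classes.
The equivalence class containing S0 is {S0,S8}, of size 2.

2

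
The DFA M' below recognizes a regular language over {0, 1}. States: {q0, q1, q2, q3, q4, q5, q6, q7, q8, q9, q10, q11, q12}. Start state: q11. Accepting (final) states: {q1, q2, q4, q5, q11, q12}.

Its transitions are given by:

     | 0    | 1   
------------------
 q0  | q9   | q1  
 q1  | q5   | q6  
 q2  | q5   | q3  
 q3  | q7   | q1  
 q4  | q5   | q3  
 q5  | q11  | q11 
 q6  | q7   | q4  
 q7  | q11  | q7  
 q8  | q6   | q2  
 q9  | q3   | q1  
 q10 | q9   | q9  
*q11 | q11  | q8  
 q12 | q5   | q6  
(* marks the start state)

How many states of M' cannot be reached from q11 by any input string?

Starting at q11 and following transitions, the reachable set is {q1, q2, q3, q4, q5, q6, q7, q8, q11}. That leaves q0, q9, q10, q12 unreachable — 4 in total.

4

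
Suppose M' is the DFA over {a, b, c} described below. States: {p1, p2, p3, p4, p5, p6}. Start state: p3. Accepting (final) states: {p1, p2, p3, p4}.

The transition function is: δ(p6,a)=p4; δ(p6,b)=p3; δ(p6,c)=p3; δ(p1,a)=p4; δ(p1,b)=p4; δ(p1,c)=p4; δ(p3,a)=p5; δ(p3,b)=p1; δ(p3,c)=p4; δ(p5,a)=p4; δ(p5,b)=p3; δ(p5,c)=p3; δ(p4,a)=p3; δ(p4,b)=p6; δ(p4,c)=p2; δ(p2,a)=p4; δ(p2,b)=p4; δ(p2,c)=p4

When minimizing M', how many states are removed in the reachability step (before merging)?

Exploring from p3, all states are eventually visited, so none are unreachable.

0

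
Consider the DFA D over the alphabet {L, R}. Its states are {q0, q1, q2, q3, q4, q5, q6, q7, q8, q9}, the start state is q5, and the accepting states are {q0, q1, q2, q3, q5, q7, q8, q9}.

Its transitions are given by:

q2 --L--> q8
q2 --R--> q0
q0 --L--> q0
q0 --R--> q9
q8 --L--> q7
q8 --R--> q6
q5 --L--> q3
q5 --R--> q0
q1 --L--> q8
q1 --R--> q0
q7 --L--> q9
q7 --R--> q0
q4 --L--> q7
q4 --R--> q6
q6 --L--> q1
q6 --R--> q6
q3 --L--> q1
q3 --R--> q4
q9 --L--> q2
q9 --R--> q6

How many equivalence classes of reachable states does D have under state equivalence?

All states are reachable from the start state.
Initial partition by acceptance: {q0,q1,q2,q3,q5,q7,q8,q9} | {q4,q6}.
Refine {q0,q1,q2,q3,q5,q7,q8,q9} on symbol R: members go to different blocks, giving {q0,q1,q2,q5,q7} and {q3,q8,q9}.
Refine {q0,q1,q2,q5,q7} on symbol L: members go to different blocks, giving {q1,q2,q5,q7} and {q0}.
The partition is now stable with 4 blocks: {q1,q2,q5,q7} | {q4,q6} | {q3,q8,q9} | {q0}.

4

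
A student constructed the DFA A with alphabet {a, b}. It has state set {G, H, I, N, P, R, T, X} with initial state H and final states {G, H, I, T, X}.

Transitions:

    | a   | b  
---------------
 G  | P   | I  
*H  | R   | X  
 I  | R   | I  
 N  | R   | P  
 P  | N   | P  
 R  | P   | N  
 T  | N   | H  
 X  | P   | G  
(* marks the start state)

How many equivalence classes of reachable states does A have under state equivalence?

First remove the unreachable states {T}; 7 states remain.
P0 = {G,H,I,X} | {N,P,R}.
Stable partition: {G,H,I,X} | {N,P,R} — 2 equivalence classes.

2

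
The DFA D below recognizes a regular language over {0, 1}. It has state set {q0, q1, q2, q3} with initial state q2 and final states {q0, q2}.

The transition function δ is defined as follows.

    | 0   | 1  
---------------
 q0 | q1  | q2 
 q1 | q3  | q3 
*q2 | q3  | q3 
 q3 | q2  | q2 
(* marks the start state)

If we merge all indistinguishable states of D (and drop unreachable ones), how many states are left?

2

States {q0,q1} cannot be reached from the start state, so discard them.
P0 = {q2} | {q3}.
Stable partition: {q2} | {q3} — 2 equivalence classes.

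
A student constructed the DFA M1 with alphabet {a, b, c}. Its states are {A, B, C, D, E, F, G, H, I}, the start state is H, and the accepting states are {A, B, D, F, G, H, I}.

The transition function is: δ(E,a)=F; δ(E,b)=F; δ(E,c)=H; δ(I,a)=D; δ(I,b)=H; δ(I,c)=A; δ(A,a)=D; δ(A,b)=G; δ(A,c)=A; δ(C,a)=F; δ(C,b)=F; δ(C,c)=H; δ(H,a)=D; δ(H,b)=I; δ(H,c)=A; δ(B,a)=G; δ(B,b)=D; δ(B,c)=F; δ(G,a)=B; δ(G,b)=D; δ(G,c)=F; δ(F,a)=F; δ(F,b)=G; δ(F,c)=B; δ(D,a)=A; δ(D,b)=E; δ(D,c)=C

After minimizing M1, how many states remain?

All states are reachable from the start state.
P0 = {A,B,D,F,G,H,I} | {C,E}.
Refine {A,B,D,F,G,H,I} on symbol b: members go to different blocks, giving {A,B,F,G,H,I} and {D}.
Refine {A,B,F,G,H,I} on symbol a: members go to different blocks, giving {A,H,I} and {B,F,G}.
Refine {A,H,I} on symbol b: members go to different blocks, giving {H,I} and {A}.
Refine {B,F,G} on symbol b: members go to different blocks, giving {B,G} and {F}.
The partition is now stable with 6 blocks: {H,I} | {C,E} | {D} | {B,G} | {A} | {F}.

6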